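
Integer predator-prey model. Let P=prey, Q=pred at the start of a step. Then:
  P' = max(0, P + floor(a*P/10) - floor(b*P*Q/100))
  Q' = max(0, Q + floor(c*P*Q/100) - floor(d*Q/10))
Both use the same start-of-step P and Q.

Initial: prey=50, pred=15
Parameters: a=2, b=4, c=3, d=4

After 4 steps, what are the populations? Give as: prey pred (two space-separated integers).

Answer: 0 17

Derivation:
Step 1: prey: 50+10-30=30; pred: 15+22-6=31
Step 2: prey: 30+6-37=0; pred: 31+27-12=46
Step 3: prey: 0+0-0=0; pred: 46+0-18=28
Step 4: prey: 0+0-0=0; pred: 28+0-11=17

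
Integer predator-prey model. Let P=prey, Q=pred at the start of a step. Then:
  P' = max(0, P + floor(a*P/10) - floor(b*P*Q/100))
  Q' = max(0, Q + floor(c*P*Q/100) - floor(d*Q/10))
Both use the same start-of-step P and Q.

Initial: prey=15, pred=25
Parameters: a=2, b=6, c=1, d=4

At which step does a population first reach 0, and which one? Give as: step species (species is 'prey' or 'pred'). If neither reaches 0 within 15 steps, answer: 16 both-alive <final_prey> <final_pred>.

Answer: 1 prey

Derivation:
Step 1: prey: 15+3-22=0; pred: 25+3-10=18
First extinction: prey at step 1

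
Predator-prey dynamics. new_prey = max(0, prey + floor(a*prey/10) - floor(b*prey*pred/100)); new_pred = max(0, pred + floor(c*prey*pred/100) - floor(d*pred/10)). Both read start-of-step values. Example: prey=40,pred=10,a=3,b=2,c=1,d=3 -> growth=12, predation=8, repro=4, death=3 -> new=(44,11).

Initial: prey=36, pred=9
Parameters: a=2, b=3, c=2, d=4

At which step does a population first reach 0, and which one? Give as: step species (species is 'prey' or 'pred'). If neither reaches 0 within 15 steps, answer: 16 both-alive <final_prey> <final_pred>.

Answer: 16 both-alive 14 2

Derivation:
Step 1: prey: 36+7-9=34; pred: 9+6-3=12
Step 2: prey: 34+6-12=28; pred: 12+8-4=16
Step 3: prey: 28+5-13=20; pred: 16+8-6=18
Step 4: prey: 20+4-10=14; pred: 18+7-7=18
Step 5: prey: 14+2-7=9; pred: 18+5-7=16
Step 6: prey: 9+1-4=6; pred: 16+2-6=12
Step 7: prey: 6+1-2=5; pred: 12+1-4=9
Step 8: prey: 5+1-1=5; pred: 9+0-3=6
Step 9: prey: 5+1-0=6; pred: 6+0-2=4
Step 10: prey: 6+1-0=7; pred: 4+0-1=3
Step 11: prey: 7+1-0=8; pred: 3+0-1=2
Step 12: prey: 8+1-0=9; pred: 2+0-0=2
Step 13: prey: 9+1-0=10; pred: 2+0-0=2
Step 14: prey: 10+2-0=12; pred: 2+0-0=2
Step 15: prey: 12+2-0=14; pred: 2+0-0=2
No extinction within 15 steps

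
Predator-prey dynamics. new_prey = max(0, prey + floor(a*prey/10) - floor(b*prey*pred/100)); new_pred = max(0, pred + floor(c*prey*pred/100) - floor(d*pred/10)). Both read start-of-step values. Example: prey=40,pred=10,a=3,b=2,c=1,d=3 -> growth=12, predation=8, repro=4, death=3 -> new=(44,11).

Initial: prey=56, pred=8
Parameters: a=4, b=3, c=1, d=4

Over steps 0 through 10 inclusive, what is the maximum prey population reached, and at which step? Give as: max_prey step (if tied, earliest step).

Answer: 79 3

Derivation:
Step 1: prey: 56+22-13=65; pred: 8+4-3=9
Step 2: prey: 65+26-17=74; pred: 9+5-3=11
Step 3: prey: 74+29-24=79; pred: 11+8-4=15
Step 4: prey: 79+31-35=75; pred: 15+11-6=20
Step 5: prey: 75+30-45=60; pred: 20+15-8=27
Step 6: prey: 60+24-48=36; pred: 27+16-10=33
Step 7: prey: 36+14-35=15; pred: 33+11-13=31
Step 8: prey: 15+6-13=8; pred: 31+4-12=23
Step 9: prey: 8+3-5=6; pred: 23+1-9=15
Step 10: prey: 6+2-2=6; pred: 15+0-6=9
Max prey = 79 at step 3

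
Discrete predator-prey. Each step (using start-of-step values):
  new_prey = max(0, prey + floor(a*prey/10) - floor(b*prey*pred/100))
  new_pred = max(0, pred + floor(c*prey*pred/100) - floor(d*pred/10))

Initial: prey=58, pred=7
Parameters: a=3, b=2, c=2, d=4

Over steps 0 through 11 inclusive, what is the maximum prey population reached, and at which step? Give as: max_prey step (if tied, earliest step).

Step 1: prey: 58+17-8=67; pred: 7+8-2=13
Step 2: prey: 67+20-17=70; pred: 13+17-5=25
Step 3: prey: 70+21-35=56; pred: 25+35-10=50
Step 4: prey: 56+16-56=16; pred: 50+56-20=86
Step 5: prey: 16+4-27=0; pred: 86+27-34=79
Step 6: prey: 0+0-0=0; pred: 79+0-31=48
Step 7: prey: 0+0-0=0; pred: 48+0-19=29
Step 8: prey: 0+0-0=0; pred: 29+0-11=18
Step 9: prey: 0+0-0=0; pred: 18+0-7=11
Step 10: prey: 0+0-0=0; pred: 11+0-4=7
Step 11: prey: 0+0-0=0; pred: 7+0-2=5
Max prey = 70 at step 2

Answer: 70 2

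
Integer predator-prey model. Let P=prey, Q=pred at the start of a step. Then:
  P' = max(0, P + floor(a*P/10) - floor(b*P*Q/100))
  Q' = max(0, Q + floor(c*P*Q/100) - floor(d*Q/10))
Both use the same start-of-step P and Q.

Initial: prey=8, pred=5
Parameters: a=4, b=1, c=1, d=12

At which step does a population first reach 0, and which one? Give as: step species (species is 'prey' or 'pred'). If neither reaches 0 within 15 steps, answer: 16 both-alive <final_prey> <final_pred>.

Answer: 1 pred

Derivation:
Step 1: prey: 8+3-0=11; pred: 5+0-6=0
First extinction: pred at step 1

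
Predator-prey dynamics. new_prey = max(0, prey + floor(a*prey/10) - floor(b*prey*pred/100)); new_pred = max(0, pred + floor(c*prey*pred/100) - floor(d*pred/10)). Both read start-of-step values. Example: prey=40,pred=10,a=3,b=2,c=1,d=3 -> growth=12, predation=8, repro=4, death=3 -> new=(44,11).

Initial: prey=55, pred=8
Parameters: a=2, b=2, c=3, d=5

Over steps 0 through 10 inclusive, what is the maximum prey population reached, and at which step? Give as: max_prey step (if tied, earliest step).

Step 1: prey: 55+11-8=58; pred: 8+13-4=17
Step 2: prey: 58+11-19=50; pred: 17+29-8=38
Step 3: prey: 50+10-38=22; pred: 38+57-19=76
Step 4: prey: 22+4-33=0; pred: 76+50-38=88
Step 5: prey: 0+0-0=0; pred: 88+0-44=44
Step 6: prey: 0+0-0=0; pred: 44+0-22=22
Step 7: prey: 0+0-0=0; pred: 22+0-11=11
Step 8: prey: 0+0-0=0; pred: 11+0-5=6
Step 9: prey: 0+0-0=0; pred: 6+0-3=3
Step 10: prey: 0+0-0=0; pred: 3+0-1=2
Max prey = 58 at step 1

Answer: 58 1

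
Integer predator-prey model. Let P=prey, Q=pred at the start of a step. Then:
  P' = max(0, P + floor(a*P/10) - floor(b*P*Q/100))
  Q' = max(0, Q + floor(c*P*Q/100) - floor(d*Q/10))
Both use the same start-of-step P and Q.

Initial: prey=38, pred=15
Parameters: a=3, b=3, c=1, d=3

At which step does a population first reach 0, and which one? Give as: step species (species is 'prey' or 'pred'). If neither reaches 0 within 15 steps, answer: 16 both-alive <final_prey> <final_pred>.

Step 1: prey: 38+11-17=32; pred: 15+5-4=16
Step 2: prey: 32+9-15=26; pred: 16+5-4=17
Step 3: prey: 26+7-13=20; pred: 17+4-5=16
Step 4: prey: 20+6-9=17; pred: 16+3-4=15
Step 5: prey: 17+5-7=15; pred: 15+2-4=13
Step 6: prey: 15+4-5=14; pred: 13+1-3=11
Step 7: prey: 14+4-4=14; pred: 11+1-3=9
Step 8: prey: 14+4-3=15; pred: 9+1-2=8
Step 9: prey: 15+4-3=16; pred: 8+1-2=7
Step 10: prey: 16+4-3=17; pred: 7+1-2=6
Step 11: prey: 17+5-3=19; pred: 6+1-1=6
Step 12: prey: 19+5-3=21; pred: 6+1-1=6
Step 13: prey: 21+6-3=24; pred: 6+1-1=6
Step 14: prey: 24+7-4=27; pred: 6+1-1=6
Step 15: prey: 27+8-4=31; pred: 6+1-1=6
No extinction within 15 steps

Answer: 16 both-alive 31 6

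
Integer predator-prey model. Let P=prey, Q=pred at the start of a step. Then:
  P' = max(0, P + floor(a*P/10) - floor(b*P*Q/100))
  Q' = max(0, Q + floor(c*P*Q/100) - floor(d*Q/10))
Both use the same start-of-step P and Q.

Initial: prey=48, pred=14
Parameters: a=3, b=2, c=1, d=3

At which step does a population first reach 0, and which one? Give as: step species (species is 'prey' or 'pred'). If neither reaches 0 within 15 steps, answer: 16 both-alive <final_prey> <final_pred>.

Answer: 16 both-alive 17 5

Derivation:
Step 1: prey: 48+14-13=49; pred: 14+6-4=16
Step 2: prey: 49+14-15=48; pred: 16+7-4=19
Step 3: prey: 48+14-18=44; pred: 19+9-5=23
Step 4: prey: 44+13-20=37; pred: 23+10-6=27
Step 5: prey: 37+11-19=29; pred: 27+9-8=28
Step 6: prey: 29+8-16=21; pred: 28+8-8=28
Step 7: prey: 21+6-11=16; pred: 28+5-8=25
Step 8: prey: 16+4-8=12; pred: 25+4-7=22
Step 9: prey: 12+3-5=10; pred: 22+2-6=18
Step 10: prey: 10+3-3=10; pred: 18+1-5=14
Step 11: prey: 10+3-2=11; pred: 14+1-4=11
Step 12: prey: 11+3-2=12; pred: 11+1-3=9
Step 13: prey: 12+3-2=13; pred: 9+1-2=8
Step 14: prey: 13+3-2=14; pred: 8+1-2=7
Step 15: prey: 14+4-1=17; pred: 7+0-2=5
No extinction within 15 steps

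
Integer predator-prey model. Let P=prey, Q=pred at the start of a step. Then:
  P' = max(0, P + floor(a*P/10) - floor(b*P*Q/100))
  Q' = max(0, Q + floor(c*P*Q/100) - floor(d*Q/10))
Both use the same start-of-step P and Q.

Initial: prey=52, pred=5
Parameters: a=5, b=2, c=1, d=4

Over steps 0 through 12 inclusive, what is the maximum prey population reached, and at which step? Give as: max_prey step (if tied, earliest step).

Answer: 201 5

Derivation:
Step 1: prey: 52+26-5=73; pred: 5+2-2=5
Step 2: prey: 73+36-7=102; pred: 5+3-2=6
Step 3: prey: 102+51-12=141; pred: 6+6-2=10
Step 4: prey: 141+70-28=183; pred: 10+14-4=20
Step 5: prey: 183+91-73=201; pred: 20+36-8=48
Step 6: prey: 201+100-192=109; pred: 48+96-19=125
Step 7: prey: 109+54-272=0; pred: 125+136-50=211
Step 8: prey: 0+0-0=0; pred: 211+0-84=127
Step 9: prey: 0+0-0=0; pred: 127+0-50=77
Step 10: prey: 0+0-0=0; pred: 77+0-30=47
Step 11: prey: 0+0-0=0; pred: 47+0-18=29
Step 12: prey: 0+0-0=0; pred: 29+0-11=18
Max prey = 201 at step 5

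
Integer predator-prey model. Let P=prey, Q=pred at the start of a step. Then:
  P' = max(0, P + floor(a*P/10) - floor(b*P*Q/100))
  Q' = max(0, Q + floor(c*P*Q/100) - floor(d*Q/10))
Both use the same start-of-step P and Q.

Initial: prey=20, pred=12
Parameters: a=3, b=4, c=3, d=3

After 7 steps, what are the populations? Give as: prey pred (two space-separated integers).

Answer: 1 7

Derivation:
Step 1: prey: 20+6-9=17; pred: 12+7-3=16
Step 2: prey: 17+5-10=12; pred: 16+8-4=20
Step 3: prey: 12+3-9=6; pred: 20+7-6=21
Step 4: prey: 6+1-5=2; pred: 21+3-6=18
Step 5: prey: 2+0-1=1; pred: 18+1-5=14
Step 6: prey: 1+0-0=1; pred: 14+0-4=10
Step 7: prey: 1+0-0=1; pred: 10+0-3=7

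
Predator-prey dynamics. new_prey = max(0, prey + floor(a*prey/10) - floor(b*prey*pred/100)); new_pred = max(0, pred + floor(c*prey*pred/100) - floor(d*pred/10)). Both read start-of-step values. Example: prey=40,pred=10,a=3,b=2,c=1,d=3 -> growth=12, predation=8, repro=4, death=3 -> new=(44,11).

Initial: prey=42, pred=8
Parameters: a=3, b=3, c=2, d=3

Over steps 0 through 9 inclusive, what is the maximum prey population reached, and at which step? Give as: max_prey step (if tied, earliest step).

Step 1: prey: 42+12-10=44; pred: 8+6-2=12
Step 2: prey: 44+13-15=42; pred: 12+10-3=19
Step 3: prey: 42+12-23=31; pred: 19+15-5=29
Step 4: prey: 31+9-26=14; pred: 29+17-8=38
Step 5: prey: 14+4-15=3; pred: 38+10-11=37
Step 6: prey: 3+0-3=0; pred: 37+2-11=28
Step 7: prey: 0+0-0=0; pred: 28+0-8=20
Step 8: prey: 0+0-0=0; pred: 20+0-6=14
Step 9: prey: 0+0-0=0; pred: 14+0-4=10
Max prey = 44 at step 1

Answer: 44 1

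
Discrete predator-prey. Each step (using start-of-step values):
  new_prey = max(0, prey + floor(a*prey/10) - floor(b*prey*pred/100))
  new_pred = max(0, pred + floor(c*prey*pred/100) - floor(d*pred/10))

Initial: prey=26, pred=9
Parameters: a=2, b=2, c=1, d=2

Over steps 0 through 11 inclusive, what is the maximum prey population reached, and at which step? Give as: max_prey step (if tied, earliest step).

Step 1: prey: 26+5-4=27; pred: 9+2-1=10
Step 2: prey: 27+5-5=27; pred: 10+2-2=10
Step 3: prey: 27+5-5=27; pred: 10+2-2=10
Step 4: prey: 27+5-5=27; pred: 10+2-2=10
Step 5: prey: 27+5-5=27; pred: 10+2-2=10
Step 6: prey: 27+5-5=27; pred: 10+2-2=10
Step 7: prey: 27+5-5=27; pred: 10+2-2=10
Step 8: prey: 27+5-5=27; pred: 10+2-2=10
Step 9: prey: 27+5-5=27; pred: 10+2-2=10
Step 10: prey: 27+5-5=27; pred: 10+2-2=10
Step 11: prey: 27+5-5=27; pred: 10+2-2=10
Max prey = 27 at step 1

Answer: 27 1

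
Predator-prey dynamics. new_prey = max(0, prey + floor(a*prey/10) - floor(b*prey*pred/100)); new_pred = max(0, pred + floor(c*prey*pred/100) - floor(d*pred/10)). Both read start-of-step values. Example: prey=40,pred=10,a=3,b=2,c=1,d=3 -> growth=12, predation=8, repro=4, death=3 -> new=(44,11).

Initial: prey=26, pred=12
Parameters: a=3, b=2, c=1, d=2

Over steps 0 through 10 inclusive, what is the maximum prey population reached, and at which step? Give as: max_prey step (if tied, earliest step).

Step 1: prey: 26+7-6=27; pred: 12+3-2=13
Step 2: prey: 27+8-7=28; pred: 13+3-2=14
Step 3: prey: 28+8-7=29; pred: 14+3-2=15
Step 4: prey: 29+8-8=29; pred: 15+4-3=16
Step 5: prey: 29+8-9=28; pred: 16+4-3=17
Step 6: prey: 28+8-9=27; pred: 17+4-3=18
Step 7: prey: 27+8-9=26; pred: 18+4-3=19
Step 8: prey: 26+7-9=24; pred: 19+4-3=20
Step 9: prey: 24+7-9=22; pred: 20+4-4=20
Step 10: prey: 22+6-8=20; pred: 20+4-4=20
Max prey = 29 at step 3

Answer: 29 3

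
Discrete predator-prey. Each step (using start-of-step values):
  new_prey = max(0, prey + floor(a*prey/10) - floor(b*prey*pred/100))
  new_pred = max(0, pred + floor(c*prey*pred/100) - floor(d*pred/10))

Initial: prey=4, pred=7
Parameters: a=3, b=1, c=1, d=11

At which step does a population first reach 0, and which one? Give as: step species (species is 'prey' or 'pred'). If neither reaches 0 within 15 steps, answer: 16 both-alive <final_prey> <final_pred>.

Answer: 1 pred

Derivation:
Step 1: prey: 4+1-0=5; pred: 7+0-7=0
First extinction: pred at step 1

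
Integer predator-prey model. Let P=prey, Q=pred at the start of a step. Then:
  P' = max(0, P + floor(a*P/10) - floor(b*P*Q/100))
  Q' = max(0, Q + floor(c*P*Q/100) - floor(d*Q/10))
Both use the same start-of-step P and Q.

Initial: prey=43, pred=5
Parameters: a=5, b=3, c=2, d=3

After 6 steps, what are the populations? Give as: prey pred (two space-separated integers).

Answer: 0 80

Derivation:
Step 1: prey: 43+21-6=58; pred: 5+4-1=8
Step 2: prey: 58+29-13=74; pred: 8+9-2=15
Step 3: prey: 74+37-33=78; pred: 15+22-4=33
Step 4: prey: 78+39-77=40; pred: 33+51-9=75
Step 5: prey: 40+20-90=0; pred: 75+60-22=113
Step 6: prey: 0+0-0=0; pred: 113+0-33=80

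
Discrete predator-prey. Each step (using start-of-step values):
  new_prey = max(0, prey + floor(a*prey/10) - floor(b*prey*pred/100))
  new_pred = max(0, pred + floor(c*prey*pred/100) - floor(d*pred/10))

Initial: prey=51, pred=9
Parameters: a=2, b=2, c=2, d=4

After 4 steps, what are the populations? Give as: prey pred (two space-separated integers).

Answer: 15 48

Derivation:
Step 1: prey: 51+10-9=52; pred: 9+9-3=15
Step 2: prey: 52+10-15=47; pred: 15+15-6=24
Step 3: prey: 47+9-22=34; pred: 24+22-9=37
Step 4: prey: 34+6-25=15; pred: 37+25-14=48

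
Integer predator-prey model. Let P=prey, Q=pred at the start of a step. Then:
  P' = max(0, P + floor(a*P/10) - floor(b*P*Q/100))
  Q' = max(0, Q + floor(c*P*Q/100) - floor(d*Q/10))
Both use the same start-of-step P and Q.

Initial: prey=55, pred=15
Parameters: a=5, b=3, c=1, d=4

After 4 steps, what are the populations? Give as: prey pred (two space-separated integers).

Step 1: prey: 55+27-24=58; pred: 15+8-6=17
Step 2: prey: 58+29-29=58; pred: 17+9-6=20
Step 3: prey: 58+29-34=53; pred: 20+11-8=23
Step 4: prey: 53+26-36=43; pred: 23+12-9=26

Answer: 43 26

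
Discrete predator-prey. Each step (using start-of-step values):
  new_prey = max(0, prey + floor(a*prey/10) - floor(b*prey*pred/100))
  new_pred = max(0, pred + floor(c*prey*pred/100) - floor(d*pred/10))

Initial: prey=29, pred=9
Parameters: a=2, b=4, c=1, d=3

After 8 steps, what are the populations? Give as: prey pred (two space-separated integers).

Answer: 13 3

Derivation:
Step 1: prey: 29+5-10=24; pred: 9+2-2=9
Step 2: prey: 24+4-8=20; pred: 9+2-2=9
Step 3: prey: 20+4-7=17; pred: 9+1-2=8
Step 4: prey: 17+3-5=15; pred: 8+1-2=7
Step 5: prey: 15+3-4=14; pred: 7+1-2=6
Step 6: prey: 14+2-3=13; pred: 6+0-1=5
Step 7: prey: 13+2-2=13; pred: 5+0-1=4
Step 8: prey: 13+2-2=13; pred: 4+0-1=3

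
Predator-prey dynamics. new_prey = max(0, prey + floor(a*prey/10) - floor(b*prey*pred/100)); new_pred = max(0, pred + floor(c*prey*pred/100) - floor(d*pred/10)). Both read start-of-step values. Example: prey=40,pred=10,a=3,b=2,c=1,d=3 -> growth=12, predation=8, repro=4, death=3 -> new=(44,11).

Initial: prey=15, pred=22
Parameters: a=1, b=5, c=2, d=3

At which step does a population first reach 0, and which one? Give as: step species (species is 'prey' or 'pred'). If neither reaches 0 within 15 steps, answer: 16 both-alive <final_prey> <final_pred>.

Answer: 1 prey

Derivation:
Step 1: prey: 15+1-16=0; pred: 22+6-6=22
First extinction: prey at step 1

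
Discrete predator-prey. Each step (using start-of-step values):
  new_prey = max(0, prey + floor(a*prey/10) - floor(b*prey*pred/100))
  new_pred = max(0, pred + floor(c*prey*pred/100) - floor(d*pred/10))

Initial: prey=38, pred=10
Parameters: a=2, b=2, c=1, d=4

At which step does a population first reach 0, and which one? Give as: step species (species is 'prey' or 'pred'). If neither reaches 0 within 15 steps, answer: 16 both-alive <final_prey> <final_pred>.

Step 1: prey: 38+7-7=38; pred: 10+3-4=9
Step 2: prey: 38+7-6=39; pred: 9+3-3=9
Step 3: prey: 39+7-7=39; pred: 9+3-3=9
Steps 4-15: state stable at prey=39, pred=9 (no change)
No extinction within 15 steps

Answer: 16 both-alive 39 9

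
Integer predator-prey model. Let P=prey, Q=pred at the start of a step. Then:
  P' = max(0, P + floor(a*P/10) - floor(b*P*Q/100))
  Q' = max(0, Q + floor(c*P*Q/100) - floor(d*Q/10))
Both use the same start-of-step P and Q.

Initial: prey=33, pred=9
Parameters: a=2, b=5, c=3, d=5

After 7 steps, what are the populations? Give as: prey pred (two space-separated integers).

Answer: 2 2

Derivation:
Step 1: prey: 33+6-14=25; pred: 9+8-4=13
Step 2: prey: 25+5-16=14; pred: 13+9-6=16
Step 3: prey: 14+2-11=5; pred: 16+6-8=14
Step 4: prey: 5+1-3=3; pred: 14+2-7=9
Step 5: prey: 3+0-1=2; pred: 9+0-4=5
Step 6: prey: 2+0-0=2; pred: 5+0-2=3
Step 7: prey: 2+0-0=2; pred: 3+0-1=2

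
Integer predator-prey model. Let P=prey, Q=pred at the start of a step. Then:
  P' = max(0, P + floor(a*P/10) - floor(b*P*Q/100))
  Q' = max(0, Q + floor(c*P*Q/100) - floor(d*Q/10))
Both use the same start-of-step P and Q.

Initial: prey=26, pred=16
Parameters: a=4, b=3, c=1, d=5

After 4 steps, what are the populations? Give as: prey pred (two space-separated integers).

Step 1: prey: 26+10-12=24; pred: 16+4-8=12
Step 2: prey: 24+9-8=25; pred: 12+2-6=8
Step 3: prey: 25+10-6=29; pred: 8+2-4=6
Step 4: prey: 29+11-5=35; pred: 6+1-3=4

Answer: 35 4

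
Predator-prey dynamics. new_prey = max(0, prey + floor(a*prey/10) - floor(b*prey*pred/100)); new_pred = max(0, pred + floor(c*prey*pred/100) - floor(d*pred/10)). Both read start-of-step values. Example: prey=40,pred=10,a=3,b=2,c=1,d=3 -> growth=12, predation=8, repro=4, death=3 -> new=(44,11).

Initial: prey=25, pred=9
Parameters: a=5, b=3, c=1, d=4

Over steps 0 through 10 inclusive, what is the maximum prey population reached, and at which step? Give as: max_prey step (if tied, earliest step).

Answer: 107 7

Derivation:
Step 1: prey: 25+12-6=31; pred: 9+2-3=8
Step 2: prey: 31+15-7=39; pred: 8+2-3=7
Step 3: prey: 39+19-8=50; pred: 7+2-2=7
Step 4: prey: 50+25-10=65; pred: 7+3-2=8
Step 5: prey: 65+32-15=82; pred: 8+5-3=10
Step 6: prey: 82+41-24=99; pred: 10+8-4=14
Step 7: prey: 99+49-41=107; pred: 14+13-5=22
Step 8: prey: 107+53-70=90; pred: 22+23-8=37
Step 9: prey: 90+45-99=36; pred: 37+33-14=56
Step 10: prey: 36+18-60=0; pred: 56+20-22=54
Max prey = 107 at step 7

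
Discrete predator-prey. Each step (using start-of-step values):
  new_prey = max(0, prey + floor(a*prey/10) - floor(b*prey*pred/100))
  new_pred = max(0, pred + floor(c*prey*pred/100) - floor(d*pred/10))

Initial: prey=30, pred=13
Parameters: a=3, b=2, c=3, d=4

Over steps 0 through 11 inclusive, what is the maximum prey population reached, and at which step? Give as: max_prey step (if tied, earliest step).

Answer: 32 1

Derivation:
Step 1: prey: 30+9-7=32; pred: 13+11-5=19
Step 2: prey: 32+9-12=29; pred: 19+18-7=30
Step 3: prey: 29+8-17=20; pred: 30+26-12=44
Step 4: prey: 20+6-17=9; pred: 44+26-17=53
Step 5: prey: 9+2-9=2; pred: 53+14-21=46
Step 6: prey: 2+0-1=1; pred: 46+2-18=30
Step 7: prey: 1+0-0=1; pred: 30+0-12=18
Step 8: prey: 1+0-0=1; pred: 18+0-7=11
Step 9: prey: 1+0-0=1; pred: 11+0-4=7
Step 10: prey: 1+0-0=1; pred: 7+0-2=5
Step 11: prey: 1+0-0=1; pred: 5+0-2=3
Max prey = 32 at step 1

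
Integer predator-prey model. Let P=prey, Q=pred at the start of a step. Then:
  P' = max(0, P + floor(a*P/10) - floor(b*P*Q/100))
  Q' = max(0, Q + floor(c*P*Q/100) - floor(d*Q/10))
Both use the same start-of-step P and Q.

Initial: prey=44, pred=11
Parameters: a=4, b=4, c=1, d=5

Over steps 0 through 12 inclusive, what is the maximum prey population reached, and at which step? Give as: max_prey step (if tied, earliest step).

Answer: 74 9

Derivation:
Step 1: prey: 44+17-19=42; pred: 11+4-5=10
Step 2: prey: 42+16-16=42; pred: 10+4-5=9
Step 3: prey: 42+16-15=43; pred: 9+3-4=8
Step 4: prey: 43+17-13=47; pred: 8+3-4=7
Step 5: prey: 47+18-13=52; pred: 7+3-3=7
Step 6: prey: 52+20-14=58; pred: 7+3-3=7
Step 7: prey: 58+23-16=65; pred: 7+4-3=8
Step 8: prey: 65+26-20=71; pred: 8+5-4=9
Step 9: prey: 71+28-25=74; pred: 9+6-4=11
Step 10: prey: 74+29-32=71; pred: 11+8-5=14
Step 11: prey: 71+28-39=60; pred: 14+9-7=16
Step 12: prey: 60+24-38=46; pred: 16+9-8=17
Max prey = 74 at step 9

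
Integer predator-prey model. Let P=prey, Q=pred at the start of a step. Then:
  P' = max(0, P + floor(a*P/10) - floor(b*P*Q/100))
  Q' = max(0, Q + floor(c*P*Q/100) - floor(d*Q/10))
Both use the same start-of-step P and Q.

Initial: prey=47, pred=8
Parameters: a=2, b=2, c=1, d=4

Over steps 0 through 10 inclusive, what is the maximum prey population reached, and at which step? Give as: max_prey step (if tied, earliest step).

Answer: 54 4

Derivation:
Step 1: prey: 47+9-7=49; pred: 8+3-3=8
Step 2: prey: 49+9-7=51; pred: 8+3-3=8
Step 3: prey: 51+10-8=53; pred: 8+4-3=9
Step 4: prey: 53+10-9=54; pred: 9+4-3=10
Step 5: prey: 54+10-10=54; pred: 10+5-4=11
Step 6: prey: 54+10-11=53; pred: 11+5-4=12
Step 7: prey: 53+10-12=51; pred: 12+6-4=14
Step 8: prey: 51+10-14=47; pred: 14+7-5=16
Step 9: prey: 47+9-15=41; pred: 16+7-6=17
Step 10: prey: 41+8-13=36; pred: 17+6-6=17
Max prey = 54 at step 4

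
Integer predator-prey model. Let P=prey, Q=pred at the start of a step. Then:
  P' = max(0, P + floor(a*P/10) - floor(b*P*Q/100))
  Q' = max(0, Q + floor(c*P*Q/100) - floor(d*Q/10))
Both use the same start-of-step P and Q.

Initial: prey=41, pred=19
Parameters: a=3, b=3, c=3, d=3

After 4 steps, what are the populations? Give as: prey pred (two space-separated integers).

Answer: 0 37

Derivation:
Step 1: prey: 41+12-23=30; pred: 19+23-5=37
Step 2: prey: 30+9-33=6; pred: 37+33-11=59
Step 3: prey: 6+1-10=0; pred: 59+10-17=52
Step 4: prey: 0+0-0=0; pred: 52+0-15=37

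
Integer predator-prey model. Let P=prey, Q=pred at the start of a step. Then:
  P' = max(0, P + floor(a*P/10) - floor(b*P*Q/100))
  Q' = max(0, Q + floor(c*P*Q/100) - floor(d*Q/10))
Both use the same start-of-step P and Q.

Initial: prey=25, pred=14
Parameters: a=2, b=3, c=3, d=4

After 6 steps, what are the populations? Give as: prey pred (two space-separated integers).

Answer: 2 8

Derivation:
Step 1: prey: 25+5-10=20; pred: 14+10-5=19
Step 2: prey: 20+4-11=13; pred: 19+11-7=23
Step 3: prey: 13+2-8=7; pred: 23+8-9=22
Step 4: prey: 7+1-4=4; pred: 22+4-8=18
Step 5: prey: 4+0-2=2; pred: 18+2-7=13
Step 6: prey: 2+0-0=2; pred: 13+0-5=8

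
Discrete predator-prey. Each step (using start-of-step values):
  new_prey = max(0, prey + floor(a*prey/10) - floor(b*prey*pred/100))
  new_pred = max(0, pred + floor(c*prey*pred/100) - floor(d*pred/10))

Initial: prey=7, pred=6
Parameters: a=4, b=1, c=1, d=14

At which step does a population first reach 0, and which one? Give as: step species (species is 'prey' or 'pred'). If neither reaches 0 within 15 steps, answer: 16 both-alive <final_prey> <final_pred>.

Step 1: prey: 7+2-0=9; pred: 6+0-8=0
First extinction: pred at step 1

Answer: 1 pred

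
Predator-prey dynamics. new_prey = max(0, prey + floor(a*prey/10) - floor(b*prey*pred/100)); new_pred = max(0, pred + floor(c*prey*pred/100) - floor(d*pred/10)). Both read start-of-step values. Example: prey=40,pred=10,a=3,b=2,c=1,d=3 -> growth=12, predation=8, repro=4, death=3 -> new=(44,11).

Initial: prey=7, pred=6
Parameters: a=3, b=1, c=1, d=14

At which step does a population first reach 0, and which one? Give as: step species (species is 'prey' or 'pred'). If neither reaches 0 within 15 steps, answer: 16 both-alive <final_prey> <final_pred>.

Step 1: prey: 7+2-0=9; pred: 6+0-8=0
First extinction: pred at step 1

Answer: 1 pred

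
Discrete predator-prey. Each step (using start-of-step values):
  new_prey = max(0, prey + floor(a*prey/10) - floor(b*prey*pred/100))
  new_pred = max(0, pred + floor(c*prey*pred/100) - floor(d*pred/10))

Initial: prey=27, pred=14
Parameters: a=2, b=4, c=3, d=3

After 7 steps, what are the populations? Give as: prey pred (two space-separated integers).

Answer: 1 7

Derivation:
Step 1: prey: 27+5-15=17; pred: 14+11-4=21
Step 2: prey: 17+3-14=6; pred: 21+10-6=25
Step 3: prey: 6+1-6=1; pred: 25+4-7=22
Step 4: prey: 1+0-0=1; pred: 22+0-6=16
Step 5: prey: 1+0-0=1; pred: 16+0-4=12
Step 6: prey: 1+0-0=1; pred: 12+0-3=9
Step 7: prey: 1+0-0=1; pred: 9+0-2=7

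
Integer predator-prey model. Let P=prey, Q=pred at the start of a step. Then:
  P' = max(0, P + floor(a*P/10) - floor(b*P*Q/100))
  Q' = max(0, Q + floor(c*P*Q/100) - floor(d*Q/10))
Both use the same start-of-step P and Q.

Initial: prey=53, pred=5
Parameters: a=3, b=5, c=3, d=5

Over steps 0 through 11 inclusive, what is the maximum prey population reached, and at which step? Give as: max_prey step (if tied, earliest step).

Answer: 55 1

Derivation:
Step 1: prey: 53+15-13=55; pred: 5+7-2=10
Step 2: prey: 55+16-27=44; pred: 10+16-5=21
Step 3: prey: 44+13-46=11; pred: 21+27-10=38
Step 4: prey: 11+3-20=0; pred: 38+12-19=31
Step 5: prey: 0+0-0=0; pred: 31+0-15=16
Step 6: prey: 0+0-0=0; pred: 16+0-8=8
Step 7: prey: 0+0-0=0; pred: 8+0-4=4
Step 8: prey: 0+0-0=0; pred: 4+0-2=2
Step 9: prey: 0+0-0=0; pred: 2+0-1=1
Step 10: prey: 0+0-0=0; pred: 1+0-0=1
Step 11: prey: 0+0-0=0; pred: 1+0-0=1
Max prey = 55 at step 1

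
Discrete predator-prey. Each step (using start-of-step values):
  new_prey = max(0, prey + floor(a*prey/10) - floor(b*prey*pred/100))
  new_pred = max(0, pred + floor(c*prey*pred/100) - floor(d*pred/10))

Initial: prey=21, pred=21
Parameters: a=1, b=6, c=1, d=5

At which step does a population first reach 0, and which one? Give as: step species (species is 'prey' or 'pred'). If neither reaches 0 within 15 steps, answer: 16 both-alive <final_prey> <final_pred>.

Step 1: prey: 21+2-26=0; pred: 21+4-10=15
First extinction: prey at step 1

Answer: 1 prey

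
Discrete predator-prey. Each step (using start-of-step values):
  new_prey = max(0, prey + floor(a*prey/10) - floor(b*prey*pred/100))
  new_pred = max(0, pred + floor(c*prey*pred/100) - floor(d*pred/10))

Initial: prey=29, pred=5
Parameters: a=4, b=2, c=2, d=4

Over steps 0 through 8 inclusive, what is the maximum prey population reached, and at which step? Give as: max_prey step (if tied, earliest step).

Step 1: prey: 29+11-2=38; pred: 5+2-2=5
Step 2: prey: 38+15-3=50; pred: 5+3-2=6
Step 3: prey: 50+20-6=64; pred: 6+6-2=10
Step 4: prey: 64+25-12=77; pred: 10+12-4=18
Step 5: prey: 77+30-27=80; pred: 18+27-7=38
Step 6: prey: 80+32-60=52; pred: 38+60-15=83
Step 7: prey: 52+20-86=0; pred: 83+86-33=136
Step 8: prey: 0+0-0=0; pred: 136+0-54=82
Max prey = 80 at step 5

Answer: 80 5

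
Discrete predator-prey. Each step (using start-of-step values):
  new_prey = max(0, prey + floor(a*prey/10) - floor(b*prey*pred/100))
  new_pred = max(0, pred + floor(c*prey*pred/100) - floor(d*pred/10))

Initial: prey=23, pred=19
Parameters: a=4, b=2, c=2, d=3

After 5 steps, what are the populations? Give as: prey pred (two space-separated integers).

Answer: 12 35

Derivation:
Step 1: prey: 23+9-8=24; pred: 19+8-5=22
Step 2: prey: 24+9-10=23; pred: 22+10-6=26
Step 3: prey: 23+9-11=21; pred: 26+11-7=30
Step 4: prey: 21+8-12=17; pred: 30+12-9=33
Step 5: prey: 17+6-11=12; pred: 33+11-9=35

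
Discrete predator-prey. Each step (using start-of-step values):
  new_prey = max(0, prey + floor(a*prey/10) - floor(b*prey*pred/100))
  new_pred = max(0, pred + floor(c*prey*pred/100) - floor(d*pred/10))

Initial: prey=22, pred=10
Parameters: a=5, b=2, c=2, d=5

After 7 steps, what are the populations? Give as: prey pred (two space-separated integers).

Answer: 20 106

Derivation:
Step 1: prey: 22+11-4=29; pred: 10+4-5=9
Step 2: prey: 29+14-5=38; pred: 9+5-4=10
Step 3: prey: 38+19-7=50; pred: 10+7-5=12
Step 4: prey: 50+25-12=63; pred: 12+12-6=18
Step 5: prey: 63+31-22=72; pred: 18+22-9=31
Step 6: prey: 72+36-44=64; pred: 31+44-15=60
Step 7: prey: 64+32-76=20; pred: 60+76-30=106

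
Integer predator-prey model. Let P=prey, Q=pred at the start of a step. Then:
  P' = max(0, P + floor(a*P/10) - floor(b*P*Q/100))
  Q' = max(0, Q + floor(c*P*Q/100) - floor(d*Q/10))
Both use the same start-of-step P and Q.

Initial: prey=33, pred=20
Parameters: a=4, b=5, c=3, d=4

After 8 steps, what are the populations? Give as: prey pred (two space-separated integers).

Step 1: prey: 33+13-33=13; pred: 20+19-8=31
Step 2: prey: 13+5-20=0; pred: 31+12-12=31
Step 3: prey: 0+0-0=0; pred: 31+0-12=19
Step 4: prey: 0+0-0=0; pred: 19+0-7=12
Step 5: prey: 0+0-0=0; pred: 12+0-4=8
Step 6: prey: 0+0-0=0; pred: 8+0-3=5
Step 7: prey: 0+0-0=0; pred: 5+0-2=3
Step 8: prey: 0+0-0=0; pred: 3+0-1=2

Answer: 0 2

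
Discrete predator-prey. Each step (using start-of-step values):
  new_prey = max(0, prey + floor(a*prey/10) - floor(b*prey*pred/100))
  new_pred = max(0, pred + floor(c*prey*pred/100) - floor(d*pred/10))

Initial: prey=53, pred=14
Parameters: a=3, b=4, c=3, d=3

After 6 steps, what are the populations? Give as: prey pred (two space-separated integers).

Answer: 0 16

Derivation:
Step 1: prey: 53+15-29=39; pred: 14+22-4=32
Step 2: prey: 39+11-49=1; pred: 32+37-9=60
Step 3: prey: 1+0-2=0; pred: 60+1-18=43
Step 4: prey: 0+0-0=0; pred: 43+0-12=31
Step 5: prey: 0+0-0=0; pred: 31+0-9=22
Step 6: prey: 0+0-0=0; pred: 22+0-6=16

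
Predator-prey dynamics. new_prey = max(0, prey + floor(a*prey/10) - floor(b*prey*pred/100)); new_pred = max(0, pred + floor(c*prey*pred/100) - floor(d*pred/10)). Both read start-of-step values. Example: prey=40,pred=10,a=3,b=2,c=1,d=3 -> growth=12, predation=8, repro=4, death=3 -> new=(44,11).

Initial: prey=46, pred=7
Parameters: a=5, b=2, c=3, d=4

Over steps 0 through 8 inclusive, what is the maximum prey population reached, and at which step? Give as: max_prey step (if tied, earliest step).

Answer: 77 2

Derivation:
Step 1: prey: 46+23-6=63; pred: 7+9-2=14
Step 2: prey: 63+31-17=77; pred: 14+26-5=35
Step 3: prey: 77+38-53=62; pred: 35+80-14=101
Step 4: prey: 62+31-125=0; pred: 101+187-40=248
Step 5: prey: 0+0-0=0; pred: 248+0-99=149
Step 6: prey: 0+0-0=0; pred: 149+0-59=90
Step 7: prey: 0+0-0=0; pred: 90+0-36=54
Step 8: prey: 0+0-0=0; pred: 54+0-21=33
Max prey = 77 at step 2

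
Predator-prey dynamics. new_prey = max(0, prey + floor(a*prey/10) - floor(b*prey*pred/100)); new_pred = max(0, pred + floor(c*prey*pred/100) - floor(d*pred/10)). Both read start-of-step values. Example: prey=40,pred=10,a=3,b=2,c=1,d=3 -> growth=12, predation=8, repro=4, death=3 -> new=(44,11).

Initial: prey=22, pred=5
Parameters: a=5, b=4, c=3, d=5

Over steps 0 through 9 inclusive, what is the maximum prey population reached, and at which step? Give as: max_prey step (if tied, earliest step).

Step 1: prey: 22+11-4=29; pred: 5+3-2=6
Step 2: prey: 29+14-6=37; pred: 6+5-3=8
Step 3: prey: 37+18-11=44; pred: 8+8-4=12
Step 4: prey: 44+22-21=45; pred: 12+15-6=21
Step 5: prey: 45+22-37=30; pred: 21+28-10=39
Step 6: prey: 30+15-46=0; pred: 39+35-19=55
Step 7: prey: 0+0-0=0; pred: 55+0-27=28
Step 8: prey: 0+0-0=0; pred: 28+0-14=14
Step 9: prey: 0+0-0=0; pred: 14+0-7=7
Max prey = 45 at step 4

Answer: 45 4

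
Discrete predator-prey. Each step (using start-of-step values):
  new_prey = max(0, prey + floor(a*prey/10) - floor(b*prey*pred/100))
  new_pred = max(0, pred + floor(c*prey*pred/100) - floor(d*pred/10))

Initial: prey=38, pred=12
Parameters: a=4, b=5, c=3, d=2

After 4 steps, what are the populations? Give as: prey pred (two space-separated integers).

Answer: 0 33

Derivation:
Step 1: prey: 38+15-22=31; pred: 12+13-2=23
Step 2: prey: 31+12-35=8; pred: 23+21-4=40
Step 3: prey: 8+3-16=0; pred: 40+9-8=41
Step 4: prey: 0+0-0=0; pred: 41+0-8=33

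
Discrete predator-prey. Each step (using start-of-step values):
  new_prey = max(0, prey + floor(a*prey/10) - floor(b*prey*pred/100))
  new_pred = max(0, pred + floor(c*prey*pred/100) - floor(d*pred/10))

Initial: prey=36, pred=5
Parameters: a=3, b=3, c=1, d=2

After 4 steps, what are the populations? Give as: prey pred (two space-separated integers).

Step 1: prey: 36+10-5=41; pred: 5+1-1=5
Step 2: prey: 41+12-6=47; pred: 5+2-1=6
Step 3: prey: 47+14-8=53; pred: 6+2-1=7
Step 4: prey: 53+15-11=57; pred: 7+3-1=9

Answer: 57 9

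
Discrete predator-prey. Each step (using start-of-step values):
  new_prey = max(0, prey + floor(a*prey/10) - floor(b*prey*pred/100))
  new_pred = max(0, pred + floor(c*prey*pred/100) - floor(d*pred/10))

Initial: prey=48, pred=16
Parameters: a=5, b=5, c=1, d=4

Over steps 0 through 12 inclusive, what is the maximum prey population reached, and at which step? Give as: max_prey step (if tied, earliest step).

Step 1: prey: 48+24-38=34; pred: 16+7-6=17
Step 2: prey: 34+17-28=23; pred: 17+5-6=16
Step 3: prey: 23+11-18=16; pred: 16+3-6=13
Step 4: prey: 16+8-10=14; pred: 13+2-5=10
Step 5: prey: 14+7-7=14; pred: 10+1-4=7
Step 6: prey: 14+7-4=17; pred: 7+0-2=5
Step 7: prey: 17+8-4=21; pred: 5+0-2=3
Step 8: prey: 21+10-3=28; pred: 3+0-1=2
Step 9: prey: 28+14-2=40; pred: 2+0-0=2
Step 10: prey: 40+20-4=56; pred: 2+0-0=2
Step 11: prey: 56+28-5=79; pred: 2+1-0=3
Step 12: prey: 79+39-11=107; pred: 3+2-1=4
Max prey = 107 at step 12

Answer: 107 12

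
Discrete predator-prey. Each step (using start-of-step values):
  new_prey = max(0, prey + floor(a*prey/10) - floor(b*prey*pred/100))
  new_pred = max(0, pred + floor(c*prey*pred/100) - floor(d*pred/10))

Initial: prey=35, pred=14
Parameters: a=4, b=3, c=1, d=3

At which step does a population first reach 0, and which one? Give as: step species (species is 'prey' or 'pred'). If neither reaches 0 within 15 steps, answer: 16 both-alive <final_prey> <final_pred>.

Answer: 16 both-alive 35 14

Derivation:
Step 1: prey: 35+14-14=35; pred: 14+4-4=14
Steps 2-15: state stable at prey=35, pred=14 (no change)
No extinction within 15 steps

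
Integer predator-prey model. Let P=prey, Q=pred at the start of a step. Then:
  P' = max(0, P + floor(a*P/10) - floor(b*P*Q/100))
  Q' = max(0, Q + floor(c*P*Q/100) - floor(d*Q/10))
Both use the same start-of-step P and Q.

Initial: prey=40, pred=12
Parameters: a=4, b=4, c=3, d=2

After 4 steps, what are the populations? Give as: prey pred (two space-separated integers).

Answer: 0 48

Derivation:
Step 1: prey: 40+16-19=37; pred: 12+14-2=24
Step 2: prey: 37+14-35=16; pred: 24+26-4=46
Step 3: prey: 16+6-29=0; pred: 46+22-9=59
Step 4: prey: 0+0-0=0; pred: 59+0-11=48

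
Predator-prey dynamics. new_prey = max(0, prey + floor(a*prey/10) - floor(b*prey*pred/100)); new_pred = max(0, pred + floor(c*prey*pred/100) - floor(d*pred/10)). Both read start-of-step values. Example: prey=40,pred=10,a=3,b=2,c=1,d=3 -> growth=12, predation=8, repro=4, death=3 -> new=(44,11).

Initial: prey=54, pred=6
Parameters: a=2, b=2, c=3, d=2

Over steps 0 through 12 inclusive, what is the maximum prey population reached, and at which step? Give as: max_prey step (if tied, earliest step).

Answer: 58 1

Derivation:
Step 1: prey: 54+10-6=58; pred: 6+9-1=14
Step 2: prey: 58+11-16=53; pred: 14+24-2=36
Step 3: prey: 53+10-38=25; pred: 36+57-7=86
Step 4: prey: 25+5-43=0; pred: 86+64-17=133
Step 5: prey: 0+0-0=0; pred: 133+0-26=107
Step 6: prey: 0+0-0=0; pred: 107+0-21=86
Step 7: prey: 0+0-0=0; pred: 86+0-17=69
Step 8: prey: 0+0-0=0; pred: 69+0-13=56
Step 9: prey: 0+0-0=0; pred: 56+0-11=45
Step 10: prey: 0+0-0=0; pred: 45+0-9=36
Step 11: prey: 0+0-0=0; pred: 36+0-7=29
Step 12: prey: 0+0-0=0; pred: 29+0-5=24
Max prey = 58 at step 1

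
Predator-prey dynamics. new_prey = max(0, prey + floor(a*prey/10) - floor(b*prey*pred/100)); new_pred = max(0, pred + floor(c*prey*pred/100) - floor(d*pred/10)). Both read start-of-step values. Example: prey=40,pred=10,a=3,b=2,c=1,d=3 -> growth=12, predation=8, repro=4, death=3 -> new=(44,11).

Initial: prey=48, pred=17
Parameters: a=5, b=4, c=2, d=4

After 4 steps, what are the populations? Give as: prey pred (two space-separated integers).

Answer: 0 21

Derivation:
Step 1: prey: 48+24-32=40; pred: 17+16-6=27
Step 2: prey: 40+20-43=17; pred: 27+21-10=38
Step 3: prey: 17+8-25=0; pred: 38+12-15=35
Step 4: prey: 0+0-0=0; pred: 35+0-14=21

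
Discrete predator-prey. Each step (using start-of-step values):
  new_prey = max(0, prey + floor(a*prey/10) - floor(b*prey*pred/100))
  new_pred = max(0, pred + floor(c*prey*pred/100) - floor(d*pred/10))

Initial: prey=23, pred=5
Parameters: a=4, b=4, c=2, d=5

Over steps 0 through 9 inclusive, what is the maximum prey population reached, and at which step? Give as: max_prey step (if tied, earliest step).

Step 1: prey: 23+9-4=28; pred: 5+2-2=5
Step 2: prey: 28+11-5=34; pred: 5+2-2=5
Step 3: prey: 34+13-6=41; pred: 5+3-2=6
Step 4: prey: 41+16-9=48; pred: 6+4-3=7
Step 5: prey: 48+19-13=54; pred: 7+6-3=10
Step 6: prey: 54+21-21=54; pred: 10+10-5=15
Step 7: prey: 54+21-32=43; pred: 15+16-7=24
Step 8: prey: 43+17-41=19; pred: 24+20-12=32
Step 9: prey: 19+7-24=2; pred: 32+12-16=28
Max prey = 54 at step 5

Answer: 54 5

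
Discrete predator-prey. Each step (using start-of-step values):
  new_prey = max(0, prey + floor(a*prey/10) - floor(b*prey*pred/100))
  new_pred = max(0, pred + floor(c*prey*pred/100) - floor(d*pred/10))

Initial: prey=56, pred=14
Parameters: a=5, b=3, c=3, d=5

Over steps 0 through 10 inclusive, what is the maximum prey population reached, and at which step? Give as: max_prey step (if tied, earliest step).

Answer: 61 1

Derivation:
Step 1: prey: 56+28-23=61; pred: 14+23-7=30
Step 2: prey: 61+30-54=37; pred: 30+54-15=69
Step 3: prey: 37+18-76=0; pred: 69+76-34=111
Step 4: prey: 0+0-0=0; pred: 111+0-55=56
Step 5: prey: 0+0-0=0; pred: 56+0-28=28
Step 6: prey: 0+0-0=0; pred: 28+0-14=14
Step 7: prey: 0+0-0=0; pred: 14+0-7=7
Step 8: prey: 0+0-0=0; pred: 7+0-3=4
Step 9: prey: 0+0-0=0; pred: 4+0-2=2
Step 10: prey: 0+0-0=0; pred: 2+0-1=1
Max prey = 61 at step 1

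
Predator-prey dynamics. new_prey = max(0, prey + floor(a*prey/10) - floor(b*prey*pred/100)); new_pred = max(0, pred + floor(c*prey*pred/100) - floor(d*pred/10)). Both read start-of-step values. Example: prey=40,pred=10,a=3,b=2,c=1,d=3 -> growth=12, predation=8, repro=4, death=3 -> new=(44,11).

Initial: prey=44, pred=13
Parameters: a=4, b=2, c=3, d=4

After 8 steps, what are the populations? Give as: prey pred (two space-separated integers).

Step 1: prey: 44+17-11=50; pred: 13+17-5=25
Step 2: prey: 50+20-25=45; pred: 25+37-10=52
Step 3: prey: 45+18-46=17; pred: 52+70-20=102
Step 4: prey: 17+6-34=0; pred: 102+52-40=114
Step 5: prey: 0+0-0=0; pred: 114+0-45=69
Step 6: prey: 0+0-0=0; pred: 69+0-27=42
Step 7: prey: 0+0-0=0; pred: 42+0-16=26
Step 8: prey: 0+0-0=0; pred: 26+0-10=16

Answer: 0 16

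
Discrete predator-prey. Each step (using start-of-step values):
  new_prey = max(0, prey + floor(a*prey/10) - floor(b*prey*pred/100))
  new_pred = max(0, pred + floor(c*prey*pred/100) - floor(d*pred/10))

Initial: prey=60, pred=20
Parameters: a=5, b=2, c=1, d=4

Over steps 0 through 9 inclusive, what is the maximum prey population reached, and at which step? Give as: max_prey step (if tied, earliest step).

Step 1: prey: 60+30-24=66; pred: 20+12-8=24
Step 2: prey: 66+33-31=68; pred: 24+15-9=30
Step 3: prey: 68+34-40=62; pred: 30+20-12=38
Step 4: prey: 62+31-47=46; pred: 38+23-15=46
Step 5: prey: 46+23-42=27; pred: 46+21-18=49
Step 6: prey: 27+13-26=14; pred: 49+13-19=43
Step 7: prey: 14+7-12=9; pred: 43+6-17=32
Step 8: prey: 9+4-5=8; pred: 32+2-12=22
Step 9: prey: 8+4-3=9; pred: 22+1-8=15
Max prey = 68 at step 2

Answer: 68 2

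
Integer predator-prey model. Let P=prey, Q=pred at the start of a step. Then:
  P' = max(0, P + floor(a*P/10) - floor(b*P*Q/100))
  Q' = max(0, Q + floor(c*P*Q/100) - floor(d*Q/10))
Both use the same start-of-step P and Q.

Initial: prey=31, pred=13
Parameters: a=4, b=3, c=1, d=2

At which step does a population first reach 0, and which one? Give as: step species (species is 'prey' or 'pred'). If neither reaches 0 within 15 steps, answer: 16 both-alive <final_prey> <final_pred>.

Step 1: prey: 31+12-12=31; pred: 13+4-2=15
Step 2: prey: 31+12-13=30; pred: 15+4-3=16
Step 3: prey: 30+12-14=28; pred: 16+4-3=17
Step 4: prey: 28+11-14=25; pred: 17+4-3=18
Step 5: prey: 25+10-13=22; pred: 18+4-3=19
Step 6: prey: 22+8-12=18; pred: 19+4-3=20
Step 7: prey: 18+7-10=15; pred: 20+3-4=19
Step 8: prey: 15+6-8=13; pred: 19+2-3=18
Step 9: prey: 13+5-7=11; pred: 18+2-3=17
Step 10: prey: 11+4-5=10; pred: 17+1-3=15
Step 11: prey: 10+4-4=10; pred: 15+1-3=13
Step 12: prey: 10+4-3=11; pred: 13+1-2=12
Step 13: prey: 11+4-3=12; pred: 12+1-2=11
Step 14: prey: 12+4-3=13; pred: 11+1-2=10
Step 15: prey: 13+5-3=15; pred: 10+1-2=9
No extinction within 15 steps

Answer: 16 both-alive 15 9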